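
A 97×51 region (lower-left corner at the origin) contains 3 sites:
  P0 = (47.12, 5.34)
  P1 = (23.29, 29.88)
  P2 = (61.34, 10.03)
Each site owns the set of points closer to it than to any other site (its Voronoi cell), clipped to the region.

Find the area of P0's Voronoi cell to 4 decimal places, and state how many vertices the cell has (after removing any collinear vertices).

1. box [0,97]×[0,51]: [(0, 0) (97, 0) (97, 51) (0, 51)]
2. ⊥bis P0·P1 via (35.205,17.61): [(17.0703, 0) (97, 0) (97, 51) (69.5898, 51)]  |A|=2737.166
3. ⊥bis P0·P2 via (54.23,7.685): [(47.1355, 29.1953) (17.0703, 0) (56.7646, 0)]  |A|=579.4447
4. canonical 3-gon: [(47.1355, 29.1953) (17.0703, 0) (56.7646, 0)]
5. shoelace: 579.4447

Area of P0's cell: 579.4447 (3 vertices)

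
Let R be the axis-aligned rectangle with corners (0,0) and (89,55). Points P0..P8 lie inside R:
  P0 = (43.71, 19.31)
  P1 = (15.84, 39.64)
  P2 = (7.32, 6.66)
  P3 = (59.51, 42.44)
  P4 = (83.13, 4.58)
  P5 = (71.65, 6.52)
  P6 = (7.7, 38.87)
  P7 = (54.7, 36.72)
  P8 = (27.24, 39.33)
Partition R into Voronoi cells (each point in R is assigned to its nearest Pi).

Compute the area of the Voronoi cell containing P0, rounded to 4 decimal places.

Area of P0's cell: 849.8407

1. box [0,89]×[0,55]: [(0, 0) (89, 0) (89, 55) (0, 55)]
2. ⊥bis P0·P1 via (29.775,29.475): [(8.2742, 0) (89, 0) (89, 55) (48.3944, 55)]  |A|=3336.6124
3. ⊥bis P0·P2 via (25.515,12.985): [(23.0077, 20.1978) (30.0289, 0) (89, 0) (89, 55) (48.3944, 55)]  |A|=3116.9143
4. ⊥bis P0·P3 via (51.61,30.875): [(37.7183, 40.3643) (23.0077, 20.1978) (30.0289, 0) (89, 0) (89, 5.3341)]  |A|=1546.2932
5. ⊥bis P0·P4 via (63.42,11.945): [(66.6536, 20.5988) (37.7183, 40.3643) (23.0077, 20.1978) (30.0289, 0) (58.9565, 0)]  |A|=1177.2657
6. ⊥bis P0·P5 via (57.68,12.915): [(62.4971, 23.4381) (37.7183, 40.3643) (23.0077, 20.1978) (30.0289, 0) (51.7679, 0)]  |A|=1039.2855
7. ⊥bis P0·P6 via (25.705,29.09): [(62.4971, 23.4381) (37.7183, 40.3643) (23.0077, 20.1978) (30.0289, 0) (51.7679, 0)]  |A|=1039.2855
8. ⊥bis P0·P7 via (49.205,28.015): [(61.1427, 20.4794) (35.1718, 36.8734) (23.0077, 20.1978) (30.0289, 0) (51.7679, 0)]  |A|=924.9613
9. ⊥bis P0·P8 via (35.475,29.32): [(61.1427, 20.4794) (40.5385, 33.4857) (23.3143, 19.3157) (30.0289, 0) (51.7679, 0)]  |A|=849.8407
10. canonical 5-gon: [(61.1427, 20.4794) (40.5385, 33.4857) (23.3143, 19.3157) (30.0289, 0) (51.7679, 0)]
11. shoelace: 849.8407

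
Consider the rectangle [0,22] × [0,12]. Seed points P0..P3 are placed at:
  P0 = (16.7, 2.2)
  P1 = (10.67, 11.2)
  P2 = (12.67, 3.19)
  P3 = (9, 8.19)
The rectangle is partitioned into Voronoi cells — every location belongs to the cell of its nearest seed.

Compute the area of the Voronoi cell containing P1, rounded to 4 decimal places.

1. box [0,22]×[0,12]: [(0, 0) (22, 0) (22, 12) (0, 12)]
2. ⊥bis P1·P0 via (13.685,6.7): [(0, 0) (3.685, 0) (21.5954, 12) (0, 12)]  |A|=151.6827
3. ⊥bis P1·P2 via (11.67,7.195): [(0, 4.2811) (16.0597, 8.2911) (21.5954, 12) (0, 12)]  |A|=102.0295
4. ⊥bis P1·P3 via (9.835,9.695): [(13.512, 7.6549) (16.0597, 8.2911) (21.5954, 12) (5.6805, 12)]  |A|=37.5397
5. canonical 4-gon: [(13.512, 7.6549) (16.0597, 8.2911) (21.5954, 12) (5.6805, 12)]
6. shoelace: 37.5397

Area of P1's cell: 37.5397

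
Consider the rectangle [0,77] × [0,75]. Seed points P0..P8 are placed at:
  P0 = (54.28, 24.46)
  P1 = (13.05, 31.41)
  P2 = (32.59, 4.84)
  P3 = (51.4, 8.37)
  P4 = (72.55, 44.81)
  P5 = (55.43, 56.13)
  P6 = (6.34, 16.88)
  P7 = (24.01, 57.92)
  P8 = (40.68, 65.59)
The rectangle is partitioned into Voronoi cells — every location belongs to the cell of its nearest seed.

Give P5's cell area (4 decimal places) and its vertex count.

1. box [0,77]×[0,75]: [(0, 0) (77, 0) (77, 75) (0, 75)]
2. ⊥bis P5·P0 via (54.855,40.295): [(0, 42.2869) (77, 39.4909) (77, 75) (0, 75)]  |A|=2626.5561
3. ⊥bis P5·P1 via (34.24,43.77): [(35.8647, 40.9846) (77, 39.4909) (77, 75) (16.0237, 75)]  |A|=1767.4059
4. ⊥bis P5·P2 via (44.01,30.485): [(35.8647, 40.9846) (77, 39.4909) (77, 75) (16.0237, 75)]  |A|=1767.4059
5. ⊥bis P5·P3 via (53.415,32.25): [(35.8647, 40.9846) (77, 39.4909) (77, 75) (16.0237, 75)]  |A|=1767.4059
6. ⊥bis P5·P4 via (63.99,50.47): [(35.8647, 40.9846) (57.2057, 40.2096) (77, 70.1459) (77, 75) (16.0237, 75)]  |A|=1464.0084
7. ⊥bis P5·P6 via (30.885,36.505): [(35.8647, 40.9846) (57.2057, 40.2096) (77, 70.1459) (77, 75) (16.0237, 75)]  |A|=1464.0084
8. ⊥bis P5·P7 via (39.72,57.025): [(38.8001, 40.878) (57.2057, 40.2096) (77, 70.1459) (77, 75) (40.744, 75)]  |A|=993.3883
9. ⊥bis P5·P8 via (48.055,60.86): [(39.1472, 46.971) (38.8001, 40.878) (57.2057, 40.2096) (77, 70.1459) (77, 75) (57.1238, 75)]  |A|=763.8347
10. canonical 6-gon: [(39.1472, 46.971) (38.8001, 40.878) (57.2057, 40.2096) (77, 70.1459) (77, 75) (57.1238, 75)]
11. shoelace: 763.8347

Area of P5's cell: 763.8347 (6 vertices)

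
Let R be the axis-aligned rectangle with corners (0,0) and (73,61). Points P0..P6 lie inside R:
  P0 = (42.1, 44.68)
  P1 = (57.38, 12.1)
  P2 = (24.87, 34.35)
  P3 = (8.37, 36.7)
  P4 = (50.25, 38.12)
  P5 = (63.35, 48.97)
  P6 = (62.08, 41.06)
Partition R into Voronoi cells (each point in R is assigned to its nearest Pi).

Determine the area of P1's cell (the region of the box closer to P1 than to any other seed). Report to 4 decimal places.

Area of P1's cell: 971.8191

1. box [0,73]×[0,61]: [(0, 0) (73, 0) (73, 61) (0, 61)]
2. ⊥bis P1·P0 via (49.74,28.39): [(0, 5.062) (0, 0) (73, 0) (73, 39.2989)]  |A|=1619.1727
3. ⊥bis P1·P2 via (41.125,23.225): [(42.2585, 24.8812) (25.2297, 0) (73, 0) (73, 39.2989)]  |A|=1198.3447
4. ⊥bis P1·P3 via (32.875,24.4): [(42.2585, 24.8812) (25.2297, 0) (73, 0) (73, 39.2989)]  |A|=1198.3447
5. ⊥bis P1·P4 via (53.815,25.11): [(39.7837, 21.2651) (25.2297, 0) (73, 0) (73, 30.3671)]  |A|=1012.2624
6. ⊥bis P1·P5 via (60.365,30.535): [(68.6922, 29.1867) (39.7837, 21.2651) (25.2297, 0) (73, 0) (73, 28.4891)]  |A|=1008.2176
7. ⊥bis P1·P6 via (59.73,26.58): [(59.3843, 26.6361) (39.7837, 21.2651) (25.2297, 0) (73, 0) (73, 24.4264)]  |A|=971.8191
8. canonical 5-gon: [(59.3843, 26.6361) (39.7837, 21.2651) (25.2297, 0) (73, 0) (73, 24.4264)]
9. shoelace: 971.8191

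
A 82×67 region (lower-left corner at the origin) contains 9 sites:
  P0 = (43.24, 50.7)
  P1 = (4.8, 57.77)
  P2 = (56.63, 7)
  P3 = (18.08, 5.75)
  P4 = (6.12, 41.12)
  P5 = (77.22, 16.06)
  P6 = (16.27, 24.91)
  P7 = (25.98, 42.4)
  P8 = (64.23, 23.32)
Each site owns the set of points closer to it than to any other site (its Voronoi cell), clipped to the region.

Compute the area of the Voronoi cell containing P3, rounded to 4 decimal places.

1. box [0,82]×[0,67]: [(0, 0) (82, 0) (82, 67) (0, 67)]
2. ⊥bis P3·P0 via (30.66,28.225): [(0, 45.3864) (0, 0) (81.0858, 0)]  |A|=1840.0974
3. ⊥bis P3·P1 via (11.44,31.76): [(20.3024, 34.0225) (0, 28.8395) (0, 0) (81.0858, 0)]  |A|=1672.1262
4. ⊥bis P3·P2 via (37.355,6.375): [(36.7572, 24.8122) (20.3024, 34.0225) (0, 28.8395) (0, 0) (37.5617, 0)]  |A|=1132.1614
5. ⊥bis P3·P4 via (12.1,23.435): [(36.7572, 24.8122) (29.0051, 29.1513) (0, 19.3435) (0, 0) (37.5617, 0)]  |A|=922.4438
6. ⊥bis P3·P5 via (47.65,10.905): [(36.7572, 24.8122) (29.0051, 29.1513) (0, 19.3435) (0, 0) (37.5617, 0)]  |A|=922.4438
7. ⊥bis P3·P6 via (17.175,15.33): [(37.0039, 17.2032) (0, 13.7075) (0, 0) (37.5617, 0)]  |A|=576.7064
8. ⊥bis P3·P7 via (22.03,24.075): [(37.0039, 17.2032) (0, 13.7075) (0, 0) (37.5617, 0)]  |A|=576.7064
9. ⊥bis P3·P8 via (41.155,14.535): [(37.0039, 17.2032) (0, 13.7075) (0, 0) (37.5617, 0)]  |A|=576.7064
10. canonical 4-gon: [(37.0039, 17.2032) (0, 13.7075) (0, 0) (37.5617, 0)]
11. shoelace: 576.7064

Area of P3's cell: 576.7064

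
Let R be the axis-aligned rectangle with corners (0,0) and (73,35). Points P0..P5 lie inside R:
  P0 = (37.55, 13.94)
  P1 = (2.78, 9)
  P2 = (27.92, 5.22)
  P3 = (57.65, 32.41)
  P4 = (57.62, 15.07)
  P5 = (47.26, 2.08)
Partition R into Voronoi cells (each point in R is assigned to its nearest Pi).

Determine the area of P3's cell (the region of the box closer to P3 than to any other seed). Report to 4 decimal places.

Area of P3's cell: 350.2106

1. box [0,73]×[0,35]: [(0, 0) (73, 0) (73, 35) (0, 35)]
2. ⊥bis P3·P0 via (47.6,23.175): [(68.8956, 0) (73, 0) (73, 35) (36.7339, 35)]  |A|=706.4824
3. ⊥bis P3·P1 via (30.215,20.705): [(68.8956, 0) (73, 0) (73, 35) (36.7339, 35)]  |A|=706.4824
4. ⊥bis P3·P2 via (42.785,18.815): [(68.8956, 0) (73, 0) (73, 35) (36.7339, 35)]  |A|=706.4824
5. ⊥bis P3·P4 via (57.635,23.74): [(47.064, 23.7583) (73, 23.7134) (73, 35) (36.7339, 35)]  |A|=350.2106
6. ⊥bis P3·P5 via (52.455,17.245): [(47.064, 23.7583) (73, 23.7134) (73, 35) (36.7339, 35)]  |A|=350.2106
7. canonical 4-gon: [(47.064, 23.7583) (73, 23.7134) (73, 35) (36.7339, 35)]
8. shoelace: 350.2106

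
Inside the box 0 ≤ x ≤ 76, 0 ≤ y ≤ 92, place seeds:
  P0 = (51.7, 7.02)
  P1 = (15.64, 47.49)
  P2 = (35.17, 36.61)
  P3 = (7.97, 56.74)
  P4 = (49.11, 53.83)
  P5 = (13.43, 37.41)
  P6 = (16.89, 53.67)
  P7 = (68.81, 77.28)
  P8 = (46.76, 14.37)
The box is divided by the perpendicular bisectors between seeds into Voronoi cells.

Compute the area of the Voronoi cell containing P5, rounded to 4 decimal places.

Area of P5's cell: 928.6136

1. box [0,76]×[0,92]: [(0, 0) (76, 0) (76, 92) (0, 92)]
2. ⊥bis P5·P0 via (32.565,22.215): [(0, 0) (14.9242, 0) (76, 76.9125) (76, 92) (0, 92)]  |A|=4643.2529
3. ⊥bis P5·P1 via (14.535,42.45): [(0, 45.6367) (0, 0) (14.9242, 0) (43.5772, 36.0826)]  |A|=1263.6125
4. ⊥bis P5·P2 via (24.3,37.01): [(24.4204, 40.2827) (0, 45.6367) (0, 0) (14.9242, 0) (23.3275, 10.5823)]  |A|=976.8354
5. ⊥bis P5·P3 via (10.7,47.075): [(24.4204, 40.2827) (3.1574, 44.9445) (0, 44.0527) (0, 0) (14.9242, 0) (23.3275, 10.5823)]  |A|=974.3346
6. ⊥bis P5·P4 via (31.27,45.62): [(24.4204, 40.2827) (3.1574, 44.9445) (0, 44.0527) (0, 0) (14.9242, 0) (23.3275, 10.5823)]  |A|=974.3346
7. ⊥bis P5·P6 via (15.16,45.54): [(24.4204, 40.2827) (3.1574, 44.9445) (0, 44.0527) (0, 0) (14.9242, 0) (23.3275, 10.5823)]  |A|=974.3346
8. ⊥bis P5·P7 via (41.12,57.345): [(24.4204, 40.2827) (3.1574, 44.9445) (0, 44.0527) (0, 0) (14.9242, 0) (23.3275, 10.5823)]  |A|=974.3346
9. ⊥bis P5·P8 via (30.095,25.89): [(23.542, 16.4103) (24.4204, 40.2827) (3.1574, 44.9445) (0, 44.0527) (0, 0) (12.198, 0)]  |A|=928.6136
10. canonical 6-gon: [(23.542, 16.4103) (24.4204, 40.2827) (3.1574, 44.9445) (0, 44.0527) (0, 0) (12.198, 0)]
11. shoelace: 928.6136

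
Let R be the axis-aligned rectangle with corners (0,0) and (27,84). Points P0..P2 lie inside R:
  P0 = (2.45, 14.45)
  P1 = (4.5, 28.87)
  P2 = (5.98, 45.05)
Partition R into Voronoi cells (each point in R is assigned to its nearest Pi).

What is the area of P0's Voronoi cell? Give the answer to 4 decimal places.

1. box [0,27]×[0,84]: [(0, 0) (27, 0) (27, 84) (0, 84)]
2. ⊥bis P0·P1 via (3.475,21.66): [(0, 22.154) (0, 0) (27, 0) (27, 18.3156)]  |A|=546.3399
3. ⊥bis P0·P2 via (4.215,29.75): [(0, 22.154) (0, 0) (27, 0) (27, 18.3156)]  |A|=546.3399
4. canonical 4-gon: [(0, 22.154) (0, 0) (27, 0) (27, 18.3156)]
5. shoelace: 546.3399

Area of P0's cell: 546.3399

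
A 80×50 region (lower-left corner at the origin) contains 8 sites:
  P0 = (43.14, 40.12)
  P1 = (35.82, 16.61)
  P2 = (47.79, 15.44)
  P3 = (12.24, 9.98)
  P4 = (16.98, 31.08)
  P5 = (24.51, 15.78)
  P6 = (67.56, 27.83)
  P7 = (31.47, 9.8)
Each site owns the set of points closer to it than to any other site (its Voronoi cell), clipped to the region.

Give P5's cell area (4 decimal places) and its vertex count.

1. box [0,80]×[0,50]: [(0, 0) (80, 0) (80, 50) (0, 50)]
2. ⊥bis P5·P0 via (33.825,27.95): [(0, 0) (70.3415, 0) (5.0168, 50) (0, 50)]  |A|=1883.958
3. ⊥bis P5·P1 via (30.165,16.195): [(0, 0) (31.3535, 0) (29.0332, 31.6177) (5.0168, 50) (0, 50)]  |A|=1267.6022
4. ⊥bis P5·P2 via (36.15,15.61): [(0, 0) (31.3535, 0) (29.0332, 31.6177) (5.0168, 50) (0, 50)]  |A|=1267.6022
5. ⊥bis P5·P3 via (18.375,12.88): [(24.4633, 0) (31.3535, 0) (29.0332, 31.6177) (5.0168, 50) (0.8285, 50)]  |A|=635.3069
6. ⊥bis P5·P4 via (20.745,23.43): [(14.7765, 20.4926) (24.4633, 0) (31.3535, 0) (29.3242, 27.6523)]  |A|=279.001
7. ⊥bis P5·P6 via (46.035,21.805): [(14.7765, 20.4926) (24.4633, 0) (31.3535, 0) (29.3242, 27.6523)]  |A|=279.001
8. ⊥bis P5·P7 via (27.99,12.79): [(14.7765, 20.4926) (21.8149, 5.6029) (30.2241, 15.3902) (29.3242, 27.6523)]  |A|=189.4621
9. canonical 4-gon: [(14.7765, 20.4926) (21.8149, 5.6029) (30.2241, 15.3902) (29.3242, 27.6523)]
10. shoelace: 189.4621

Area of P5's cell: 189.4621 (4 vertices)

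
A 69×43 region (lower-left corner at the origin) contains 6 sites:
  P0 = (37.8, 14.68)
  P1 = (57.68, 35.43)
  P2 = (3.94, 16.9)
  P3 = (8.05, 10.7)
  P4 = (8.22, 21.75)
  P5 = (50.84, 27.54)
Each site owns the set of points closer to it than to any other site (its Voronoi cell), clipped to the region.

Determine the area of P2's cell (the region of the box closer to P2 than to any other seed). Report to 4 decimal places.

1. box [0,69]×[0,43]: [(0, 0) (69, 0) (69, 43) (0, 43)]
2. ⊥bis P2·P0 via (20.87,15.79): [(0, 0) (19.8347, 0) (22.654, 43) (0, 43)]  |A|=913.508
3. ⊥bis P2·P1 via (30.81,26.165): [(0, 0) (19.8347, 0) (22.654, 43) (0, 43)]  |A|=913.508
4. ⊥bis P2·P3 via (5.995,13.8): [(0, 9.8259) (21.4095, 24.0183) (22.654, 43) (0, 43)]  |A|=570.1258
5. ⊥bis P2·P4 via (6.08,19.325): [(0, 24.6904) (0, 9.8259) (9.6187, 16.2022)]  |A|=71.4889
6. ⊥bis P2·P5 via (27.39,22.22): [(0, 24.6904) (0, 9.8259) (9.6187, 16.2022)]  |A|=71.4889
7. canonical 3-gon: [(0, 24.6904) (0, 9.8259) (9.6187, 16.2022)]
8. shoelace: 71.4889

Area of P2's cell: 71.4889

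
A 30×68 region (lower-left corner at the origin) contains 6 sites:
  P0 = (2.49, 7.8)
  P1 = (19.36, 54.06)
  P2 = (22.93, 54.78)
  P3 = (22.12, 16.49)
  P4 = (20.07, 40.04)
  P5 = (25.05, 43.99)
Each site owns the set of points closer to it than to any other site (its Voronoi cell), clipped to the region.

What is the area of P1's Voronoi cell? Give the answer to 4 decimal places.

1. box [0,30]×[0,68]: [(0, 0) (30, 0) (30, 68) (0, 68)]
2. ⊥bis P1·P0 via (10.925,30.93): [(0, 34.9141) (30, 23.9738) (30, 68) (0, 68)]  |A|=1156.6819
3. ⊥bis P1·P2 via (21.145,54.42): [(0, 34.9141) (27.0699, 25.0423) (18.4062, 68) (0, 68)]  |A|=843.1596
4. ⊥bis P1·P3 via (20.74,35.275): [(0, 34.9141) (2.6538, 33.9463) (24.9439, 35.5838) (18.4062, 68) (0, 68)]  |A|=723.933
5. ⊥bis P1·P4 via (19.715,47.05): [(0, 46.0516) (22.6019, 47.1962) (18.4062, 68) (0, 68)]  |A|=439.4971
6. ⊥bis P1·P5 via (22.205,49.025): [(0, 46.0516) (18.6107, 46.9941) (22.2302, 49.0392) (18.4062, 68) (0, 68)]  |A|=435.7816
7. canonical 5-gon: [(0, 46.0516) (18.6107, 46.9941) (22.2302, 49.0392) (18.4062, 68) (0, 68)]
8. shoelace: 435.7816

Area of P1's cell: 435.7816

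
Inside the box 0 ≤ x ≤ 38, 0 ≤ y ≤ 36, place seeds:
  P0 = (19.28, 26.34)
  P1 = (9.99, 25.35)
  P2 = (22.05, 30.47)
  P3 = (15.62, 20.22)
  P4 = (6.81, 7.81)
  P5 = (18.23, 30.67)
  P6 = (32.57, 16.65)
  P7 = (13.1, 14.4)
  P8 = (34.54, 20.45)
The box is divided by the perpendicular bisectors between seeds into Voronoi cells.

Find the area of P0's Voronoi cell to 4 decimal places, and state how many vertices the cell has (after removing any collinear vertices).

1. box [0,38]×[0,36]: [(0, 0) (38, 0) (38, 36) (0, 36)]
2. ⊥bis P0·P1 via (14.635,25.845): [(17.3892, 0) (38, 0) (38, 36) (13.5528, 36)]  |A|=811.0436
3. ⊥bis P0·P2 via (20.665,28.405): [(13.877, 32.9577) (17.3892, 0) (38, 0) (38, 16.7784)]  |A|=542.0145
4. ⊥bis P0·P3 via (17.45,23.28): [(13.877, 32.9577) (14.7353, 24.9035) (38, 10.9903) (38, 16.7784)]  |A|=157.5315
5. ⊥bis P0·P4 via (13.045,17.075): [(13.877, 32.9577) (14.7353, 24.9035) (38, 10.9903) (38, 16.7784)]  |A|=157.5315
6. ⊥bis P0·P5 via (18.755,28.505): [(20.0483, 28.8186) (14.4625, 27.4641) (14.7353, 24.9035) (38, 10.9903) (38, 16.7784)]  |A|=141.7917
7. ⊥bis P0·P6 via (25.925,21.495): [(27.5811, 23.7664) (20.0483, 28.8186) (14.4625, 27.4641) (14.7353, 24.9035) (24.2579, 19.2086)]  |A|=66.667
8. ⊥bis P0·P7 via (16.19,20.37): [(27.5811, 23.7664) (20.0483, 28.8186) (14.4625, 27.4641) (14.7353, 24.9035) (24.2579, 19.2086)]  |A|=66.667
9. ⊥bis P0·P8 via (26.91,23.395): [(26.4597, 22.2284) (27.1619, 24.0475) (20.0483, 28.8186) (14.4625, 27.4641) (14.7353, 24.9035) (24.2579, 19.2086)]  |A|=66.187
10. canonical 6-gon: [(26.4597, 22.2284) (27.1619, 24.0475) (20.0483, 28.8186) (14.4625, 27.4641) (14.7353, 24.9035) (24.2579, 19.2086)]
11. shoelace: 66.187

Area of P0's cell: 66.1870 (6 vertices)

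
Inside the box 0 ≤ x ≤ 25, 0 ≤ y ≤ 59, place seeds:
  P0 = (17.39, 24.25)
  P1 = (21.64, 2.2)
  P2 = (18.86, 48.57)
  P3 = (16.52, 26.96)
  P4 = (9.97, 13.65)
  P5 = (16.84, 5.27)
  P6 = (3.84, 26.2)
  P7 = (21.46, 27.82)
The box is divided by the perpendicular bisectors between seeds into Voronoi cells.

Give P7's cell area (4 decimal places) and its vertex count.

1. box [0,25]×[0,59]: [(0, 0) (25, 0) (25, 59) (0, 59)]
2. ⊥bis P7·P0 via (19.425,26.035): [(0, 48.1806) (25, 19.6792) (25, 59) (0, 59)]  |A|=626.7528
3. ⊥bis P7·P1 via (21.55,15.01): [(0, 48.1806) (25, 19.6792) (25, 59) (0, 59)]  |A|=626.7528
4. ⊥bis P7·P2 via (20.16,38.195): [(9.8878, 36.9079) (25, 19.6792) (25, 38.8015)]  |A|=144.4893
5. ⊥bis P7·P3 via (18.99,27.39): [(17.1741, 37.8209) (19.1766, 26.3182) (25, 19.6792) (25, 38.8015)]  |A|=101.6696
6. ⊥bis P7·P4 via (15.715,20.735): [(17.1741, 37.8209) (19.1766, 26.3182) (25, 19.6792) (25, 38.8015)]  |A|=101.6696
7. ⊥bis P7·P5 via (19.15,16.545): [(17.1741, 37.8209) (19.1766, 26.3182) (25, 19.6792) (25, 38.8015)]  |A|=101.6696
8. ⊥bis P7·P6 via (12.65,27.01): [(17.1741, 37.8209) (19.1766, 26.3182) (25, 19.6792) (25, 38.8015)]  |A|=101.6696
9. canonical 4-gon: [(17.1741, 37.8209) (19.1766, 26.3182) (25, 19.6792) (25, 38.8015)]
10. shoelace: 101.6696

Area of P7's cell: 101.6696 (4 vertices)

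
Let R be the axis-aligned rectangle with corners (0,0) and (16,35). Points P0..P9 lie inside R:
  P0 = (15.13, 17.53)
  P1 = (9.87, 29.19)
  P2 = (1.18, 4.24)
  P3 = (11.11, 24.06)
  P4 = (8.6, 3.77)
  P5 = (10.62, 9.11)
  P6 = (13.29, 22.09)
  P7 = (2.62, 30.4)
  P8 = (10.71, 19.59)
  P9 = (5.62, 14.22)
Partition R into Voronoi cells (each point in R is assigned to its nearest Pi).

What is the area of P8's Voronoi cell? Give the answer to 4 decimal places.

Area of P8's cell: 42.0159

1. box [0,16]×[0,35]: [(0, 0) (16, 0) (16, 35) (0, 35)]
2. ⊥bis P8·P0 via (12.92,18.56): [(0, 0) (4.2699, 0) (16, 25.1685) (16, 35) (0, 35)]  |A|=412.3848
3. ⊥bis P8·P1 via (10.29,24.39): [(0, 23.4896) (0, 0) (4.2699, 0) (15.8645, 24.8778)]  |A|=239.4377
4. ⊥bis P8·P2 via (5.945,11.915): [(0, 23.4896) (0, 15.6059) (8.9527, 10.0477) (15.8645, 24.8778)]  |A|=148.1288
5. ⊥bis P8·P3 via (10.91,21.825): [(0, 22.8013) (0, 15.6059) (8.9527, 10.0477) (14.3003, 21.5216)]  |A|=117.671
6. ⊥bis P8·P4 via (9.655,11.68): [(0, 22.8013) (0, 15.6059) (5.412, 12.2459) (9.7101, 11.6727) (14.3003, 21.5216)]  |A|=113.9618
7. ⊥bis P8·P5 via (10.665,14.35): [(0, 22.8013) (0, 15.6059) (1.9017, 14.4253) (10.9567, 14.3475) (14.3003, 21.5216)]  |A|=98.1256
8. ⊥bis P8·P6 via (12,20.84): [(11.0584, 21.8117) (0, 22.8013) (0, 15.6059) (1.9017, 14.4253) (10.9567, 14.3475) (13.3387, 19.4584)]  |A|=94.6419
9. ⊥bis P8·P7 via (6.665,24.995): [(11.0584, 21.8117) (3.335, 22.5029) (0, 20.007) (0, 15.6059) (1.9017, 14.4253) (10.9567, 14.3475) (13.3387, 19.4584)]  |A|=89.9825
10. ⊥bis P8·P9 via (8.165,16.905): [(11.0584, 21.8117) (3.335, 22.5029) (2.7338, 22.053) (10.8623, 14.3483) (10.9567, 14.3475) (13.3387, 19.4584)]  |A|=42.0159
11. canonical 6-gon: [(11.0584, 21.8117) (3.335, 22.5029) (2.7338, 22.053) (10.8623, 14.3483) (10.9567, 14.3475) (13.3387, 19.4584)]
12. shoelace: 42.0159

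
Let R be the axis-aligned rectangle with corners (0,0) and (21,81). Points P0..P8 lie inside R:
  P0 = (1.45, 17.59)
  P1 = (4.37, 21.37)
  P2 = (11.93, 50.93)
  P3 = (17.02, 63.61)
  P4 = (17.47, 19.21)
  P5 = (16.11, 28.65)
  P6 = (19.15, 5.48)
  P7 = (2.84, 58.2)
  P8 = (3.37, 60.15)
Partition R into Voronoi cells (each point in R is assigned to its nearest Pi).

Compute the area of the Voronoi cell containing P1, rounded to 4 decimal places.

1. box [0,21]×[0,81]: [(0, 0) (21, 0) (21, 81) (0, 81)]
2. ⊥bis P1·P0 via (2.91,19.48): [(0, 21.7279) (21, 5.5057) (21, 81) (0, 81)]  |A|=1415.0467
3. ⊥bis P1·P2 via (8.15,36.15): [(0, 38.2344) (0, 21.7279) (21, 5.5057) (21, 32.8636)]  |A|=460.5754
4. ⊥bis P1·P3 via (10.695,42.49): [(0, 38.2344) (0, 21.7279) (21, 5.5057) (21, 32.8636)]  |A|=460.5754
5. ⊥bis P1·P4 via (10.92,20.29): [(13.3172, 34.8285) (0, 38.2344) (0, 21.7279) (9.8966, 14.083)]  |A|=225.6394
6. ⊥bis P1·P5 via (10.24,25.01): [(11.392, 23.1523) (2.424, 37.6144) (0, 38.2344) (0, 21.7279) (9.8966, 14.083)]  |A|=159.362
7. ⊥bis P1·P6 via (11.76,13.425): [(11.392, 23.1523) (2.424, 37.6144) (0, 38.2344) (0, 21.7279) (9.8966, 14.083)]  |A|=159.362
8. ⊥bis P1·P7 via (3.605,39.785): [(11.392, 23.1523) (2.424, 37.6144) (0, 38.2344) (0, 21.7279) (9.8966, 14.083)]  |A|=159.362
9. ⊥bis P1·P8 via (3.87,40.76): [(11.392, 23.1523) (2.424, 37.6144) (0, 38.2344) (0, 21.7279) (9.8966, 14.083)]  |A|=159.362
10. canonical 5-gon: [(11.392, 23.1523) (2.424, 37.6144) (0, 38.2344) (0, 21.7279) (9.8966, 14.083)]
11. shoelace: 159.362

Area of P1's cell: 159.3620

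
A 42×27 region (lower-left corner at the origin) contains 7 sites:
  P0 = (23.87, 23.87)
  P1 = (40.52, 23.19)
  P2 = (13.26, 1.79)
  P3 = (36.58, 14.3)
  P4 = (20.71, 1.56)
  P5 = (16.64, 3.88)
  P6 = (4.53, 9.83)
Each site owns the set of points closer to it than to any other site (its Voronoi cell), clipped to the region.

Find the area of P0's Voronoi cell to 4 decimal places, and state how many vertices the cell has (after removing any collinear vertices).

1. box [0,42]×[0,27]: [(0, 0) (42, 0) (42, 27) (0, 27)]
2. ⊥bis P0·P1 via (32.195,23.53): [(0, 0) (31.234, 0) (32.3367, 27) (0, 27)]  |A|=858.2049
3. ⊥bis P0·P2 via (18.565,12.83): [(0, 21.751) (31.5041, 6.6124) (32.3367, 27) (0, 27)]  |A|=412.3164
4. ⊥bis P0·P3 via (30.225,19.085): [(0, 21.751) (23.6687, 10.3775) (32.116, 21.5965) (32.3367, 27) (0, 27)]  |A|=352.4617
5. ⊥bis P0·P4 via (22.29,12.715): [(0, 21.751) (17.3474, 13.4151) (25.1262, 12.3133) (32.116, 21.5965) (32.3367, 27) (0, 27)]  |A|=344.1299
6. ⊥bis P0·P5 via (20.255,13.875): [(0, 21.751) (4.6288, 19.5267) (24.2168, 12.4421) (25.1262, 12.3133) (32.116, 21.5965) (32.3367, 27) (0, 27)]  |A|=329.3258
7. ⊥bis P0·P6 via (14.2,16.85): [(14.9728, 15.7855) (24.2168, 12.4421) (25.1262, 12.3133) (32.116, 21.5965) (32.3367, 27) (6.8315, 27)]  |A|=248.878
8. canonical 6-gon: [(14.9728, 15.7855) (24.2168, 12.4421) (25.1262, 12.3133) (32.116, 21.5965) (32.3367, 27) (6.8315, 27)]
9. shoelace: 248.878

Area of P0's cell: 248.8780 (6 vertices)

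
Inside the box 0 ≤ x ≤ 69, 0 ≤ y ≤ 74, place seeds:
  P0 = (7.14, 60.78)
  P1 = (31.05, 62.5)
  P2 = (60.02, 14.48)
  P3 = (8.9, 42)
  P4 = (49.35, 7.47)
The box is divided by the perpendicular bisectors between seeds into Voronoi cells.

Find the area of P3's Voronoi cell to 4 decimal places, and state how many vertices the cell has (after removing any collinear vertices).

1. box [0,69]×[0,74]: [(0, 0) (69, 0) (69, 74) (0, 74)]
2. ⊥bis P3·P0 via (8.02,51.39): [(0, 50.6384) (0, 0) (69, 0) (69, 57.1048)]  |A|=3717.1417
3. ⊥bis P3·P1 via (19.975,52.25): [(19.7532, 52.4896) (0, 50.6384) (0, 0) (68.3328, 0)]  |A|=2293.5167
4. ⊥bis P3·P2 via (34.46,28.24): [(37.3051, 33.525) (19.7532, 52.4896) (0, 50.6384) (0, 0) (19.2572, 0)]  |A|=1470.8879
5. ⊥bis P3·P4 via (29.125,24.735): [(36.9532, 33.9053) (19.7532, 52.4896) (0, 50.6384) (0, 0) (8.0101, 0)]  |A|=1270.887
6. canonical 5-gon: [(36.9532, 33.9053) (19.7532, 52.4896) (0, 50.6384) (0, 0) (8.0101, 0)]
7. shoelace: 1270.887

Area of P3's cell: 1270.8870 (5 vertices)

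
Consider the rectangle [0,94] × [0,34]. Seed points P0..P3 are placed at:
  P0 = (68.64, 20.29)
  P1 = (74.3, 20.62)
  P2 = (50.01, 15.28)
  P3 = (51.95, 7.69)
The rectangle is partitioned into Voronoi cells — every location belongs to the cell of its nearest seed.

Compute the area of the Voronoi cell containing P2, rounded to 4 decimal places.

1. box [0,94]×[0,34]: [(0, 0) (94, 0) (94, 34) (0, 34)]
2. ⊥bis P2·P0 via (59.325,17.785): [(0, 0) (64.1078, 0) (54.9644, 34) (0, 34)]  |A|=2024.2275
3. ⊥bis P2·P1 via (62.155,17.95): [(0, 0) (64.1078, 0) (54.9644, 34) (0, 34)]  |A|=2024.2275
4. ⊥bis P2·P3 via (50.98,11.485): [(0, 0) (6.0464, 0) (60.3735, 13.886) (54.9644, 34) (0, 34)]  |A|=1621.1081
5. canonical 5-gon: [(0, 0) (6.0464, 0) (60.3735, 13.886) (54.9644, 34) (0, 34)]
6. shoelace: 1621.1081

Area of P2's cell: 1621.1081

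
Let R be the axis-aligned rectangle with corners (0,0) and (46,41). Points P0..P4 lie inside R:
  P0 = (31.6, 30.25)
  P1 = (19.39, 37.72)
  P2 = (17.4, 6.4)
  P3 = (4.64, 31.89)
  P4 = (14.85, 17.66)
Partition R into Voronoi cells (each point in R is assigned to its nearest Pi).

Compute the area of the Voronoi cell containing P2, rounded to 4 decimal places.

Area of P2's cell: 517.8440

1. box [0,46]×[0,41]: [(0, 0) (46, 0) (46, 41) (0, 41)]
2. ⊥bis P2·P0 via (24.5,18.325): [(0, 32.912) (0, 0) (46, 0) (46, 5.5242)]  |A|=884.0318
3. ⊥bis P2·P1 via (18.395,22.06): [(18.2067, 22.072) (0, 23.2288) (0, 0) (46, 0) (46, 5.5242)]  |A|=795.8821
4. ⊥bis P2·P3 via (11.02,19.145): [(18.2067, 22.072) (17.0179, 22.1475) (0, 13.6285) (0, 0) (46, 0) (46, 5.5242)]  |A|=714.1938
5. ⊥bis P2·P4 via (16.125,12.03): [(29.8517, 15.1386) (0, 8.3782) (0, 0) (46, 0) (46, 5.5242)]  |A|=517.844
6. canonical 5-gon: [(29.8517, 15.1386) (0, 8.3782) (0, 0) (46, 0) (46, 5.5242)]
7. shoelace: 517.844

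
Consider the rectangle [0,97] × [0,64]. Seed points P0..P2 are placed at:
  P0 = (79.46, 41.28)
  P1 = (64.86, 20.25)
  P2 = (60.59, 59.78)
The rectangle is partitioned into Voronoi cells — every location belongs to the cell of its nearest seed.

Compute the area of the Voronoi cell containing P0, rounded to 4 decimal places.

Area of P0's cell: 1117.6689

1. box [0,97]×[0,64]: [(0, 0) (97, 0) (97, 64) (0, 64)]
2. ⊥bis P0·P1 via (72.16,30.765): [(97, 13.5199) (97, 64) (24.2879, 64)]  |A|=1835.2552
3. ⊥bis P0·P2 via (70.025,50.53): [(59.3598, 39.6515) (97, 13.5199) (97, 64) (83.2309, 64)]  |A|=1117.6689
4. canonical 4-gon: [(59.3598, 39.6515) (97, 13.5199) (97, 64) (83.2309, 64)]
5. shoelace: 1117.6689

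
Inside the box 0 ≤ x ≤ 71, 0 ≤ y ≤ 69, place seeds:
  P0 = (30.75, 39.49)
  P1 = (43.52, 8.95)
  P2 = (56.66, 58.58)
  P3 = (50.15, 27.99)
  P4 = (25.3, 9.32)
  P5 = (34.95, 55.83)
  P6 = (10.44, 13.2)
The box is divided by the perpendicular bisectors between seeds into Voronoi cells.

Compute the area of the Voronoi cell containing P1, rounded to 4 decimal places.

Area of P1's cell: 599.9922

1. box [0,71]×[0,69]: [(0, 0) (71, 0) (71, 69) (0, 69)]
2. ⊥bis P1·P0 via (37.135,24.22): [(0, 8.6924) (0, 0) (71, 0) (71, 38.3803)]  |A|=1671.0802
3. ⊥bis P1·P2 via (50.09,33.765): [(56.1348, 32.1646) (0, 8.6924) (0, 0) (71, 0) (71, 28.2289)]  |A|=1595.6287
4. ⊥bis P1·P3 via (46.835,18.47): [(34.0394, 22.9256) (0, 8.6924) (0, 0) (71, 0) (71, 10.0554)]  |A|=1147.6274
5. ⊥bis P1·P4 via (34.41,9.135): [(34.6855, 22.7006) (34.2245, 0) (71, 0) (71, 10.0554)]  |A|=599.9922
6. ⊥bis P1·P5 via (39.235,32.39): [(34.6855, 22.7006) (34.2245, 0) (71, 0) (71, 10.0554)]  |A|=599.9922
7. ⊥bis P1·P6 via (26.98,11.075): [(34.6855, 22.7006) (34.2245, 0) (71, 0) (71, 10.0554)]  |A|=599.9922
8. canonical 4-gon: [(34.6855, 22.7006) (34.2245, 0) (71, 0) (71, 10.0554)]
9. shoelace: 599.9922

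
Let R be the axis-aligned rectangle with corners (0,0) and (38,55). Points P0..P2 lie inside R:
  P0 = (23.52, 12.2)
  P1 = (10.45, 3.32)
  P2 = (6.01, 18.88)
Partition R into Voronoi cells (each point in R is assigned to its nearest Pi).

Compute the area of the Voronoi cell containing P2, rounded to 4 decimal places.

Area of P2's cell: 947.3469

1. box [0,38]×[0,55]: [(0, 0) (38, 0) (38, 55) (0, 55)]
2. ⊥bis P2·P0 via (14.765,15.54): [(0, 0) (8.8365, 0) (29.8188, 55) (0, 55)]  |A|=1063.0233
3. ⊥bis P2·P1 via (8.23,11.1): [(0, 8.7516) (13.6625, 12.6502) (29.8188, 55) (0, 55)]  |A|=947.3469
4. canonical 4-gon: [(0, 8.7516) (13.6625, 12.6502) (29.8188, 55) (0, 55)]
5. shoelace: 947.3469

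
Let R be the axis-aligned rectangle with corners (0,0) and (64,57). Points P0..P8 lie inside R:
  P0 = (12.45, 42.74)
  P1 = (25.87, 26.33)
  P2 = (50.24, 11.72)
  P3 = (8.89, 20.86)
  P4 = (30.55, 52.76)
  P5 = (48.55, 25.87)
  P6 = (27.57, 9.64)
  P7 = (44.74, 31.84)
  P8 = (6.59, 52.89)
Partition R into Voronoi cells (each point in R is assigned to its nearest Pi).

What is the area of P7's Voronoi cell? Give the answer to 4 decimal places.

Area of P7's cell: 566.6160

1. box [0,64]×[0,57]: [(0, 0) (64, 0) (64, 57) (0, 57)]
2. ⊥bis P7·P0 via (28.595,37.29): [(16.0072, 0) (64, 0) (64, 57) (35.2484, 57)]  |A|=2187.2156
3. ⊥bis P7·P1 via (35.305,29.085): [(30.9082, 44.1426) (43.7978, 0) (64, 0) (64, 57) (35.2484, 57)]  |A|=1573.841
4. ⊥bis P7·P2 via (47.49,21.78): [(30.9082, 44.1426) (38.1811, 19.2353) (64, 26.2932) (64, 57) (35.2484, 57)]  |A|=1040.1122
5. ⊥bis P7·P3 via (26.815,26.35): [(30.9082, 44.1426) (38.1811, 19.2353) (64, 26.2932) (64, 57) (35.2484, 57)]  |A|=1040.1122
6. ⊥bis P7·P4 via (37.645,42.3): [(32.471, 38.7905) (38.1811, 19.2353) (64, 26.2932) (64, 57) (59.3169, 57)]  |A|=799.3133
7. ⊥bis P7·P5 via (46.645,28.855): [(32.471, 38.7905) (37.1429, 22.7908) (64, 39.9308) (64, 57) (59.3169, 57)]  |A|=566.616
8. ⊥bis P7·P6 via (36.155,20.74): [(32.471, 38.7905) (37.1429, 22.7908) (64, 39.9308) (64, 57) (59.3169, 57)]  |A|=566.616
9. ⊥bis P7·P8 via (25.665,42.365): [(32.471, 38.7905) (37.1429, 22.7908) (64, 39.9308) (64, 57) (59.3169, 57)]  |A|=566.616
10. canonical 5-gon: [(32.471, 38.7905) (37.1429, 22.7908) (64, 39.9308) (64, 57) (59.3169, 57)]
11. shoelace: 566.616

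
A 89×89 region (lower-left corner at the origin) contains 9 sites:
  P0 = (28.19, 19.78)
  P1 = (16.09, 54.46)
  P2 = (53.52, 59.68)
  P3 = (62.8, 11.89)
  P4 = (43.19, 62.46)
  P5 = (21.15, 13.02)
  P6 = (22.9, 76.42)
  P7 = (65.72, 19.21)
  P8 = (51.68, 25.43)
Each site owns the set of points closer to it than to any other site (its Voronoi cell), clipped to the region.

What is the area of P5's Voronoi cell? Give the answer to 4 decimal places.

Area of P5's cell: 802.1120

1. box [0,89]×[0,89]: [(0, 0) (89, 0) (89, 89) (0, 89)]
2. ⊥bis P5·P0 via (24.67,16.4): [(0, 42.0918) (0, 0) (40.4177, 0)]  |A|=850.6281
3. ⊥bis P5·P1 via (18.62,33.74): [(9.1321, 32.5815) (0, 31.4664) (0, 0) (40.4177, 0)]  |A|=802.112
4. ⊥bis P5·P2 via (37.335,36.35): [(9.1321, 32.5815) (0, 31.4664) (0, 0) (40.4177, 0)]  |A|=802.112
5. ⊥bis P5·P3 via (41.975,12.455): [(9.1321, 32.5815) (0, 31.4664) (0, 0) (40.4177, 0)]  |A|=802.112
6. ⊥bis P5·P4 via (32.17,37.74): [(9.1321, 32.5815) (0, 31.4664) (0, 0) (40.4177, 0)]  |A|=802.112
7. ⊥bis P5·P6 via (22.025,44.72): [(9.1321, 32.5815) (0, 31.4664) (0, 0) (40.4177, 0)]  |A|=802.112
8. ⊥bis P5·P7 via (43.435,16.115): [(9.1321, 32.5815) (0, 31.4664) (0, 0) (40.4177, 0)]  |A|=802.112
9. ⊥bis P5·P8 via (36.415,19.225): [(9.1321, 32.5815) (0, 31.4664) (0, 0) (40.4177, 0)]  |A|=802.112
10. canonical 4-gon: [(9.1321, 32.5815) (0, 31.4664) (0, 0) (40.4177, 0)]
11. shoelace: 802.112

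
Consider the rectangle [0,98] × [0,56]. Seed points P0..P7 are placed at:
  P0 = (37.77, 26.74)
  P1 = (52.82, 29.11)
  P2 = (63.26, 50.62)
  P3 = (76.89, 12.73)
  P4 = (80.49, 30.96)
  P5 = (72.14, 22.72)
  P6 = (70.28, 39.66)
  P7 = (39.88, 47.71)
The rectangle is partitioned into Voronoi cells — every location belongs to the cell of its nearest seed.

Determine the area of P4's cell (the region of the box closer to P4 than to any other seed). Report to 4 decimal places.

1. box [0,98]×[0,56]: [(0, 0) (98, 0) (98, 56) (0, 56)]
2. ⊥bis P4·P0 via (59.13,28.85): [(61.9799, 0) (98, 0) (98, 56) (56.448, 56)]  |A|=2172.0179
3. ⊥bis P4·P1 via (66.655,30.035): [(68.6631, 0) (98, 0) (98, 56) (64.919, 56)]  |A|=1747.7007
4. ⊥bis P4·P2 via (71.875,40.79): [(66.2647, 35.8731) (68.6631, 0) (98, 0) (98, 56) (89.2301, 56)]  |A|=1503.0471
5. ⊥bis P4·P3 via (78.69,21.845): [(66.2647, 35.8731) (67.0489, 24.1439) (98, 18.0317) (98, 56) (89.2301, 56)]  |A|=869.8435
6. ⊥bis P4·P5 via (76.315,26.84): [(66.8739, 36.4071) (81.8624, 21.2185) (98, 18.0317) (98, 56) (89.2301, 56)]  |A|=775.4858
7. ⊥bis P4·P6 via (75.385,35.31): [(71.9429, 31.2705) (81.8624, 21.2185) (98, 18.0317) (98, 56) (93.0151, 56)]  |A|=621.6105
8. ⊥bis P4·P7 via (60.185,39.335): [(71.9429, 31.2705) (81.8624, 21.2185) (98, 18.0317) (98, 56) (93.0151, 56)]  |A|=621.6105
9. canonical 5-gon: [(71.9429, 31.2705) (81.8624, 21.2185) (98, 18.0317) (98, 56) (93.0151, 56)]
10. shoelace: 621.6105

Area of P4's cell: 621.6105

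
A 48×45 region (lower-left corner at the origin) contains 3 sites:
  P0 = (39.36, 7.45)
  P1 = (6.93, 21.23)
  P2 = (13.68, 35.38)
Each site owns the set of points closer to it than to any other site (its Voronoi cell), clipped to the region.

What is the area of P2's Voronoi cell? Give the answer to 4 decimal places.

Area of P2's cell: 774.3741

1. box [0,48]×[0,45]: [(0, 0) (48, 0) (48, 45) (0, 45)]
2. ⊥bis P2·P0 via (26.52,21.415): [(0, 0) (3.2287, 0) (48, 41.1646) (48, 45) (0, 45)]  |A|=1238.5033
3. ⊥bis P2·P1 via (10.305,28.305): [(0, 33.2208) (25.9149, 20.8586) (48, 41.1646) (48, 45) (0, 45)]  |A|=774.3741
4. canonical 5-gon: [(0, 33.2208) (25.9149, 20.8586) (48, 41.1646) (48, 45) (0, 45)]
5. shoelace: 774.3741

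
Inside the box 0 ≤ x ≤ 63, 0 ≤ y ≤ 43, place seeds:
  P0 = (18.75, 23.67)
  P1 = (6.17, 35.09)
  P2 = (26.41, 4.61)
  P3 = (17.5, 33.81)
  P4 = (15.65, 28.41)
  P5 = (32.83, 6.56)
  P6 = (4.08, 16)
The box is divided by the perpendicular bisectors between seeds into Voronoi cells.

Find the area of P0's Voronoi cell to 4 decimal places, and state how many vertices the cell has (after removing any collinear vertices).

Area of P0's cell: 333.8958 (5 vertices)

1. box [0,63]×[0,43]: [(0, 0) (63, 0) (63, 43) (0, 43)]
2. ⊥bis P0·P1 via (12.46,29.38): [(0, 15.6544) (0, 0) (63, 0) (63, 43) (24.8241, 43)]  |A|=2369.5845
3. ⊥bis P0·P2 via (22.58,14.14): [(0, 15.6544) (0, 5.0654) (63, 30.3843) (63, 43) (24.8241, 43)]  |A|=1252.9191
4. ⊥bis P0·P3 via (18.125,28.74): [(11.092, 27.873) (0, 15.6544) (0, 5.0654) (63, 30.3843) (63, 34.2719)]  |A|=737.6474
5. ⊥bis P0·P4 via (17.2,26.04): [(22.0724, 29.2266) (0, 14.7911) (0, 5.0654) (63, 30.3843) (63, 34.2719)]  |A|=668.5436
6. ⊥bis P0·P5 via (25.79,15.115): [(46.615, 32.2521) (22.0724, 29.2266) (0, 14.7911) (0, 5.0654) (26.5383, 15.7308)]  |A|=482.5947
7. ⊥bis P0·P6 via (11.415,19.835): [(46.615, 32.2521) (22.0724, 29.2266) (10.4715, 21.6395) (15.8142, 11.4209) (26.5383, 15.7308)]  |A|=333.8958
8. canonical 5-gon: [(46.615, 32.2521) (22.0724, 29.2266) (10.4715, 21.6395) (15.8142, 11.4209) (26.5383, 15.7308)]
9. shoelace: 333.8958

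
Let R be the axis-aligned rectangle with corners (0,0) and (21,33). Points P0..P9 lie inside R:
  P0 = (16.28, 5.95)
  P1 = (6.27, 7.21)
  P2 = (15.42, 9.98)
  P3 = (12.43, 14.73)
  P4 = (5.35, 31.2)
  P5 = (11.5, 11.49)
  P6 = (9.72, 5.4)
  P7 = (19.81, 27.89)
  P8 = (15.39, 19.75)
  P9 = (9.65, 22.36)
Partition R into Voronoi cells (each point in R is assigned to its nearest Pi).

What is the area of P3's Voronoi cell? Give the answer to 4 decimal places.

1. box [0,21]×[0,33]: [(0, 0) (21, 0) (21, 33) (0, 33)]
2. ⊥bis P3·P0 via (14.355,10.34): [(0, 4.0454) (21, 13.2538) (21, 33) (0, 33)]  |A|=511.3585
3. ⊥bis P3·P1 via (9.35,10.97): [(0, 18.629) (11.596, 9.1302) (21, 13.2538) (21, 33) (0, 33)]  |A|=426.8024
4. ⊥bis P3·P2 via (13.925,12.355): [(0, 18.629) (10.3819, 10.1247) (21, 16.8085) (21, 33) (0, 33)]  |A|=400.7507
5. ⊥bis P3·P4 via (8.89,22.965): [(0, 19.1434) (0, 18.629) (10.3819, 10.1247) (21, 16.8085) (21, 28.1708)]  |A|=204.5497
6. ⊥bis P3·P5 via (11.965,13.11): [(0, 19.1434) (0, 18.629) (3.9177, 15.4199) (14.1349, 12.4871) (21, 16.8085) (21, 28.1708)]  |A|=186.9776
7. ⊥bis P3·P6 via (11.075,10.065): [(0, 19.1434) (0, 18.629) (3.9177, 15.4199) (14.1349, 12.4871) (21, 16.8085) (21, 28.1708)]  |A|=186.9776
8. ⊥bis P3·P7 via (16.12,21.31): [(11.3121, 24.0062) (0, 19.1434) (0, 18.629) (3.9177, 15.4199) (14.1349, 12.4871) (21, 16.8085) (21, 18.5733)]  |A|=140.4884
9. ⊥bis P3·P8 via (13.91,17.24): [(6.1779, 21.7992) (0, 19.1434) (0, 18.629) (3.9177, 15.4199) (14.1349, 12.4871) (17.9247, 14.8727)]  |A|=80.7518
10. ⊥bis P3·P9 via (11.04,18.545): [(11.4459, 18.6929) (3.4698, 15.7868) (3.9177, 15.4199) (14.1349, 12.4871) (17.9247, 14.8727)]  |A|=44.8407
11. canonical 5-gon: [(11.4459, 18.6929) (3.4698, 15.7868) (3.9177, 15.4199) (14.1349, 12.4871) (17.9247, 14.8727)]
12. shoelace: 44.8407

Area of P3's cell: 44.8407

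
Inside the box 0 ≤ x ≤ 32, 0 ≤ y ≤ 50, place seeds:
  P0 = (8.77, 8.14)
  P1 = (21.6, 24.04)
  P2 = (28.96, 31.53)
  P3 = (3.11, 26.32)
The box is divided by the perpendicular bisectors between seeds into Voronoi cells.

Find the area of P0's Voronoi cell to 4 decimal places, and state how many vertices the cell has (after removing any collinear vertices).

Area of P0's cell: 418.7080 (5 vertices)

1. box [0,32]×[0,50]: [(0, 0) (32, 0) (32, 50) (0, 50)]
2. ⊥bis P0·P1 via (15.185,16.09): [(0, 28.3431) (0, 0) (32, 0) (32, 2.5217)]  |A|=493.8356
3. ⊥bis P0·P2 via (18.865,19.835): [(0, 28.3431) (0, 0) (32, 0) (32, 2.5217)]  |A|=493.8356
4. ⊥bis P0·P3 via (5.94,17.23): [(11.5917, 18.9895) (0, 15.3807) (0, 0) (32, 0) (32, 2.5217)]  |A|=418.708
5. canonical 5-gon: [(11.5917, 18.9895) (0, 15.3807) (0, 0) (32, 0) (32, 2.5217)]
6. shoelace: 418.708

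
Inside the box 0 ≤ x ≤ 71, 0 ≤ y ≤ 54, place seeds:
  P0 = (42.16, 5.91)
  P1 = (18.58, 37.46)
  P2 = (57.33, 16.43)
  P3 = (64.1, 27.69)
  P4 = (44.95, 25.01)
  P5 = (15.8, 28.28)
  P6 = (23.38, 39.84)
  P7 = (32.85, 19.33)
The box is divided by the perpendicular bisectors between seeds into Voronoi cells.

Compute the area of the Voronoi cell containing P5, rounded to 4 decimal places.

1. box [0,71]×[0,54]: [(0, 0) (71, 0) (71, 54) (0, 54)]
2. ⊥bis P5·P0 via (28.98,17.095): [(0, 0) (14.4726, 0) (60.2988, 54) (0, 54)]  |A|=2018.829
3. ⊥bis P5·P1 via (17.19,32.87): [(0, 38.0757) (0, 0) (14.4726, 0) (37.2197, 26.8044)]  |A|=902.5471
4. ⊥bis P5·P2 via (36.565,22.355): [(0, 38.0757) (0, 0) (14.4726, 0) (37.2197, 26.8044)]  |A|=902.5471
5. ⊥bis P5·P3 via (39.95,27.985): [(0, 38.0757) (0, 0) (14.4726, 0) (37.2197, 26.8044)]  |A|=902.5471
6. ⊥bis P5·P4 via (30.375,26.645): [(30.6172, 28.8038) (0, 38.0757) (0, 0) (14.4726, 0) (29.353, 17.5345)]  |A|=864.0804
7. ⊥bis P5·P6 via (19.59,34.06): [(30.4109, 26.9647) (25.0219, 30.4982) (0, 38.0757) (0, 0) (14.4726, 0) (29.353, 17.5345)]  |A|=858.7603
8. ⊥bis P5·P7 via (24.325,23.805): [(27.1172, 29.1243) (25.0219, 30.4982) (0, 38.0757) (0, 0) (11.8291, 0)]  |A|=697.762
9. canonical 5-gon: [(27.1172, 29.1243) (25.0219, 30.4982) (0, 38.0757) (0, 0) (11.8291, 0)]
10. shoelace: 697.762

Area of P5's cell: 697.7620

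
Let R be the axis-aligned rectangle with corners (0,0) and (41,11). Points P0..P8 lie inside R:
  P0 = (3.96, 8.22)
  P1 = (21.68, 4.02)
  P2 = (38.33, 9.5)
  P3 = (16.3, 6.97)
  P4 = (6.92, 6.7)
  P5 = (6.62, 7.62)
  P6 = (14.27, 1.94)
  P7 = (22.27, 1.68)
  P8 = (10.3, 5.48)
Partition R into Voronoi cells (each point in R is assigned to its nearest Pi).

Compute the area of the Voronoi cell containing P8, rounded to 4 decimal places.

1. box [0,41]×[0,11]: [(0, 0) (41, 0) (41, 11) (0, 11)]
2. ⊥bis P8·P0 via (7.13,6.85): [(4.1696, 0) (41, 0) (41, 11) (8.9235, 11)]  |A|=378.9878
3. ⊥bis P8·P1 via (15.99,4.75): [(4.1696, 0) (15.3806, 0) (16.7918, 11) (8.9235, 11)]  |A|=104.9363
4. ⊥bis P8·P2 via (24.315,7.49): [(4.1696, 0) (15.3806, 0) (16.7918, 11) (8.9235, 11)]  |A|=104.9363
5. ⊥bis P8·P3 via (13.3,6.225): [(4.1696, 0) (14.8459, 0) (12.1142, 11) (8.9235, 11)]  |A|=76.2683
6. ⊥bis P8·P4 via (8.61,6.09): [(6.4118, 0) (14.8459, 0) (12.1142, 11) (10.3822, 11)]  |A|=55.913
7. ⊥bis P8·P5 via (8.46,6.55): [(9.2932, 7.9828) (6.4118, 0) (14.8459, 0) (12.1142, 11) (11.0478, 11)]  |A|=54.909
8. ⊥bis P8·P6 via (12.285,3.71): [(9.2932, 7.9828) (6.4118, 0) (8.9768, 0) (13.5674, 5.1482) (12.1142, 11) (11.0478, 11)]  |A|=39.8016
9. ⊥bis P8·P7 via (16.285,3.58): [(9.2932, 7.9828) (6.4118, 0) (8.9768, 0) (13.5674, 5.1482) (12.1142, 11) (11.0478, 11)]  |A|=39.8016
10. canonical 6-gon: [(9.2932, 7.9828) (6.4118, 0) (8.9768, 0) (13.5674, 5.1482) (12.1142, 11) (11.0478, 11)]
11. shoelace: 39.8016

Area of P8's cell: 39.8016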